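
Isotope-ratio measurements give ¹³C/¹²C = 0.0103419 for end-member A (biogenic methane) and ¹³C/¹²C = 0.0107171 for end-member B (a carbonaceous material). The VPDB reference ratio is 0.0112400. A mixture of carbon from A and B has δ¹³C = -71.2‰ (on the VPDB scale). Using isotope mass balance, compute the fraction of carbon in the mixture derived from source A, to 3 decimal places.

δ_A = (0.0103419/0.0112400 − 1)×1000 = (0.920098 − 1)×1000 = -79.902‰
δ_B = (0.0107171/0.0112400 − 1)×1000 = (0.953479 − 1)×1000 = -46.521‰
f_A = (δ_mix − δ_B)/(δ_A − δ_B) = (-71.2 − (-46.521))/(-79.902 − (-46.521))
f_A = -24.679 / -33.381 = 0.7393

0.739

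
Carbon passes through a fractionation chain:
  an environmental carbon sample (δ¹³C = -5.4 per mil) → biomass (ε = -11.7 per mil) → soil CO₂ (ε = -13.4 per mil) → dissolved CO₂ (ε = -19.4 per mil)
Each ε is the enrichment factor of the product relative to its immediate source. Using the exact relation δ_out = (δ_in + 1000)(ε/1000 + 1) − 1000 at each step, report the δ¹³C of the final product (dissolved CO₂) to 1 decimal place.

-49.0 per mil

step 1: δ = (-5.40 + 1000)·(-11.7/1000 + 1) − 1000 = -17.04 per mil
step 2: δ = (-17.04 + 1000)·(-13.4/1000 + 1) − 1000 = -30.21 per mil
step 3: δ = (-30.21 + 1000)·(-19.4/1000 + 1) − 1000 = -49.02 per mil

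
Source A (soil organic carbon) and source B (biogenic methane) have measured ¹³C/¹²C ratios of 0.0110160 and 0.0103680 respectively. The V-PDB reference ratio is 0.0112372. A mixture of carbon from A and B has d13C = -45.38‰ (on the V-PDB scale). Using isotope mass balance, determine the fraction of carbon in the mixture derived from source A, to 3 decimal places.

0.554

δ_A = (0.0110160/0.0112372 − 1)×1000 = (0.980315 − 1)×1000 = -19.685‰
δ_B = (0.0103680/0.0112372 − 1)×1000 = (0.922650 − 1)×1000 = -77.350‰
f_A = (δ_mix − δ_B)/(δ_A − δ_B) = (-45.38 − (-77.350))/(-19.685 − (-77.350))
f_A = 31.970 / 57.666 = 0.5544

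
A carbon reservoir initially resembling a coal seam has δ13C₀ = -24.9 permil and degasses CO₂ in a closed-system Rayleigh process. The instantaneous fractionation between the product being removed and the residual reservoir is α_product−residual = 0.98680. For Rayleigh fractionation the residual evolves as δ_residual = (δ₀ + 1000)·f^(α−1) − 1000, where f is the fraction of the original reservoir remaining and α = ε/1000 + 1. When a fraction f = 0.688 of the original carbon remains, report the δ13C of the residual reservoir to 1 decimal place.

-20.1 permil

Rayleigh residual: δ_res = (δ₀ + 1000)·f^(α−1) − 1000
α − 1 = -0.01320
f^(α−1) = 0.688^(-0.01320) = 1.004949
δ_res = (-24.9 + 1000) × 1.004949 − 1000 = 979.925 − 1000 = -20.07 permil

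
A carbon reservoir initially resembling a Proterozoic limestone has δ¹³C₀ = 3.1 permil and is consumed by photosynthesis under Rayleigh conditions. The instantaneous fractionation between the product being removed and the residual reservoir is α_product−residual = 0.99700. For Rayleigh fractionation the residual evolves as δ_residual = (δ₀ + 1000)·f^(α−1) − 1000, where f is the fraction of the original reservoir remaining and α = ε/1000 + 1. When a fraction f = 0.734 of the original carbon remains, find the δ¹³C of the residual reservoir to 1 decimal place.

4.0 permil

Rayleigh residual: δ_res = (δ₀ + 1000)·f^(α−1) − 1000
α − 1 = -0.00300
f^(α−1) = 0.734^(-0.00300) = 1.000928
δ_res = (3.1 + 1000) × 1.000928 − 1000 = 1004.031 − 1000 = 4.03 permil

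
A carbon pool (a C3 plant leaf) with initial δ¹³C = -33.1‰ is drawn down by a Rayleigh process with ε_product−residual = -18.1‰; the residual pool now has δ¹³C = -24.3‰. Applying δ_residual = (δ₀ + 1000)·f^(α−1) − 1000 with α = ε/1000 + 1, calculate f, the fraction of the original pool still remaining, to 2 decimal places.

0.61

α − 1 = ε/1000 = -0.0181
(δ_res + 1000)/(δ₀ + 1000) = (-24.3 + 1000)/(-33.1 + 1000) = 975.7/966.9 = 1.009101
f = 1.009101^(1/-0.0181) = exp(ln(1.009101)/-0.0181) = exp(0.00906/-0.0181)
f = exp(-0.5006) = 0.6062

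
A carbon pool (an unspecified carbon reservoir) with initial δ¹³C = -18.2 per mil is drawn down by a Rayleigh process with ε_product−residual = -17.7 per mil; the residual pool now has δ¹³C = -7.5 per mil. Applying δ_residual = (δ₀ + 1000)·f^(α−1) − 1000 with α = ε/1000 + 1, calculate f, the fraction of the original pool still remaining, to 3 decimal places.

0.542

α − 1 = ε/1000 = -0.0177
(δ_res + 1000)/(δ₀ + 1000) = (-7.5 + 1000)/(-18.2 + 1000) = 992.5/981.8 = 1.010898
f = 1.010898^(1/-0.0177) = exp(ln(1.010898)/-0.0177) = exp(0.01084/-0.0177)
f = exp(-0.6124) = 0.5421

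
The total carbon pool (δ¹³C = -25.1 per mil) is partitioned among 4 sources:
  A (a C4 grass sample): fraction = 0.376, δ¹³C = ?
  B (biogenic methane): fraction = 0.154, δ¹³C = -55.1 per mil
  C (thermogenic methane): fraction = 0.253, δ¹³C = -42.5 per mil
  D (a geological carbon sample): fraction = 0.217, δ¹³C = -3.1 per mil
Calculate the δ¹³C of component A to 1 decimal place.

-13.8 per mil

Isotope mass balance: δ_bulk = Σ fᵢ·δᵢ.
-25.1 = 0.376×δ_A + 0.154×(-55.1) + 0.253×(-42.5) + 0.217×(-3.1)
0.376·δ_A = -25.1 − (-19.911) = -5.189
δ_A = -5.189 / 0.376 = -13.80 per mil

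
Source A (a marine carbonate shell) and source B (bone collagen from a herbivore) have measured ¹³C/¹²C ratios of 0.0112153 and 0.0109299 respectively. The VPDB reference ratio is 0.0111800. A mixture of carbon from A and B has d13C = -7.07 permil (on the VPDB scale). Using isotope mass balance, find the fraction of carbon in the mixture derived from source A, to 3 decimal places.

0.599

δ_A = (0.0112153/0.0111800 − 1)×1000 = (1.003157 − 1)×1000 = 3.157 permil
δ_B = (0.0109299/0.0111800 − 1)×1000 = (0.977630 − 1)×1000 = -22.370 permil
f_A = (δ_mix − δ_B)/(δ_A − δ_B) = (-7.07 − (-22.370))/(3.157 − (-22.370))
f_A = 15.300 / 25.528 = 0.5994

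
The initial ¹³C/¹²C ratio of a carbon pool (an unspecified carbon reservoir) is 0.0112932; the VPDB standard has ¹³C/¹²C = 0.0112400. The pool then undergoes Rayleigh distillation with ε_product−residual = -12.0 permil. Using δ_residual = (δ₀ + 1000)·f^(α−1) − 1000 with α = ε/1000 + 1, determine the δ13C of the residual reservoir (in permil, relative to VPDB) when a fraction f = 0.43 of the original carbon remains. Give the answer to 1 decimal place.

15.0 permil

δ₀ = (0.0112932/0.0112400 − 1)×1000 = (1.004733 − 1)×1000 = 4.733 permil
α − 1 = ε/1000 = -0.0120
f^(α−1) = 0.43^(-0.0120) = 1.010179
δ_res = (4.733 + 1000) × 1.010179 − 1000 = 1014.960 − 1000 = 14.96 permil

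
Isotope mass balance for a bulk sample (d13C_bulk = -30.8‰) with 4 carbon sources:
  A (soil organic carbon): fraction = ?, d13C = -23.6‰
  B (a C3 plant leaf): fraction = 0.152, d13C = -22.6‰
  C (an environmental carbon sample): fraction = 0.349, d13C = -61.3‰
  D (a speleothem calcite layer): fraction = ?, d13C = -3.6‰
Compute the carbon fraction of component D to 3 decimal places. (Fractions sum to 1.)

0.290

Let f_D and f_A be the unknown fractions; fractions sum to 1 so f_D + f_A = 0.499.
Mass balance: Σ fᵢ·δᵢ = δ_bulk ⇒ f_D·(-3.6) + f_A·(-23.6) = -30.8 − (-24.829) = -5.971
Substitute f_A = 0.499 − f_D:
f_D·(-3.6 − -23.6) = -5.971 − 0.499×(-23.6) = 5.805
f_D = 5.805 / 20.0 = 0.2903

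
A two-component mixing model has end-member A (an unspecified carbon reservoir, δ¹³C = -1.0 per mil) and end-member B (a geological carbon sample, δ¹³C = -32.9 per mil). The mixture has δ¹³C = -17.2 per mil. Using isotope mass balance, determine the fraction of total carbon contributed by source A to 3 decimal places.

0.492

δ_mix = f_A·δ_A + (1 − f_A)·δ_B  ⇒  f_A = (δ_mix − δ_B)/(δ_A − δ_B)
f_A = (-17.2 − (-32.9)) / (-1.0 − (-32.9))
f_A = 15.7 / 31.9 = 0.4922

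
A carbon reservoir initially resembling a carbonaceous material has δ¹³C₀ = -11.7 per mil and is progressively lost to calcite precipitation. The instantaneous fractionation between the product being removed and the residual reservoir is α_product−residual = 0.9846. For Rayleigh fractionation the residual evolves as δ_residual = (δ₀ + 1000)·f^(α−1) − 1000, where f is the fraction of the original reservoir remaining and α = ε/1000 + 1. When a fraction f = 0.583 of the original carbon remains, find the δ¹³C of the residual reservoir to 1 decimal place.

Rayleigh residual: δ_res = (δ₀ + 1000)·f^(α−1) − 1000
α − 1 = -0.01540
f^(α−1) = 0.583^(-0.01540) = 1.008344
δ_res = (-11.7 + 1000) × 1.008344 − 1000 = 996.546 − 1000 = -3.45 per mil

-3.5 per mil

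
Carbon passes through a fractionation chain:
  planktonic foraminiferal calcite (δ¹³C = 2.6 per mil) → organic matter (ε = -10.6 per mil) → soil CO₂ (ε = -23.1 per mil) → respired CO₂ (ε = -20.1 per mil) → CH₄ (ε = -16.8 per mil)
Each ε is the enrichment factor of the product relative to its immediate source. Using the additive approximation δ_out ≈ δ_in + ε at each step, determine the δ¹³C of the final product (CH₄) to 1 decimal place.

-68.0 per mil

step 1: δ ≈ 2.6 + (-10.6) = -8.0 per mil
step 2: δ ≈ -8.0 + (-23.1) = -31.1 per mil
step 3: δ ≈ -31.1 + (-20.1) = -51.2 per mil
step 4: δ ≈ -51.2 + (-16.8) = -68.0 per mil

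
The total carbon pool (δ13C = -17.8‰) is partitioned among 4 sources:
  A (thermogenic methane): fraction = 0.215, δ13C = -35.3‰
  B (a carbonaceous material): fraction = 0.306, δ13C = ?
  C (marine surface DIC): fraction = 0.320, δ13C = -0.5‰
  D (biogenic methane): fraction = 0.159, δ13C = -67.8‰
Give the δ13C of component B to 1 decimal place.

2.4‰

Isotope mass balance: δ_bulk = Σ fᵢ·δᵢ.
-17.8 = 0.215×(-35.3) + 0.306×δ_B + 0.320×(-0.5) + 0.159×(-67.8)
0.306·δ_B = -17.8 − (-18.530) = 0.730
δ_B = 0.730 / 0.306 = 2.38‰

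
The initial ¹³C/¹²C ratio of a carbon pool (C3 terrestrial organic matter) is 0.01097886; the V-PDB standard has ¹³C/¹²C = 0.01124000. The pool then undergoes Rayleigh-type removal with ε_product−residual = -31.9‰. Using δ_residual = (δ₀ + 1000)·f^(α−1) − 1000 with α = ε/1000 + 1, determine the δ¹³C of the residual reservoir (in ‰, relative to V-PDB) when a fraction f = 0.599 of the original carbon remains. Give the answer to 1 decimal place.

δ₀ = (0.01097886/0.01124000 − 1)×1000 = (0.976767 − 1)×1000 = -23.233‰
α − 1 = ε/1000 = -0.0319
f^(α−1) = 0.599^(-0.0319) = 1.016483
δ_res = (-23.233 + 1000) × 1.016483 − 1000 = 992.867 − 1000 = -7.13‰

-7.1‰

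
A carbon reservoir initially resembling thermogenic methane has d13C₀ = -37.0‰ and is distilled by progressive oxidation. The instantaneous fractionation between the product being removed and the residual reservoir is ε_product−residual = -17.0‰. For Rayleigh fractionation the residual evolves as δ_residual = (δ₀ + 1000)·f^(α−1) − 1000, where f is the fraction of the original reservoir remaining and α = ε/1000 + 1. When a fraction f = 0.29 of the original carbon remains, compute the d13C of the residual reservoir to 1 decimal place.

Rayleigh residual: δ_res = (δ₀ + 1000)·f^(α−1) − 1000
α = ε/1000 + 1 = 0.98300, so α − 1 = -0.01700
f^(α−1) = 0.29^(-0.01700) = 1.021267
δ_res = (-37.0 + 1000) × 1.021267 − 1000 = 983.480 − 1000 = -16.52‰

-16.5‰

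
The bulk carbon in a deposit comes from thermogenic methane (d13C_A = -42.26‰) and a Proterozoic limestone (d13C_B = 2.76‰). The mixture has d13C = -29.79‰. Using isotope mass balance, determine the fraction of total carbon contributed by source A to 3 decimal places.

δ_mix = f_A·δ_A + (1 − f_A)·δ_B  ⇒  f_A = (δ_mix − δ_B)/(δ_A − δ_B)
f_A = (-29.79 − (2.76)) / (-42.26 − (2.76))
f_A = -32.55 / -45.02 = 0.7230

0.723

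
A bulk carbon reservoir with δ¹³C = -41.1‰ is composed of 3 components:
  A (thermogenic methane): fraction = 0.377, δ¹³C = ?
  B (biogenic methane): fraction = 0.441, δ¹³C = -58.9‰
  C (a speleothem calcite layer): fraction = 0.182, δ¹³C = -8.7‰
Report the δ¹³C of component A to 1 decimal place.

-35.9‰

Isotope mass balance: δ_bulk = Σ fᵢ·δᵢ.
-41.1 = 0.377×δ_A + 0.441×(-58.9) + 0.182×(-8.7)
0.377·δ_A = -41.1 − (-27.558) = -13.542
δ_A = -13.542 / 0.377 = -35.92‰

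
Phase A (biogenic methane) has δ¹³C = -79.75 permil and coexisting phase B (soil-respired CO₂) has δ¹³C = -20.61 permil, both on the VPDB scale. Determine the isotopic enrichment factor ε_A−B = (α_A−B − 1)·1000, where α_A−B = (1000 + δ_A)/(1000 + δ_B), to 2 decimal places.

α_A−B = (1000 + -79.75) / (1000 + -20.61) = 920.25 / 979.39 = 0.939615
ε_A−B = (0.939615 − 1) × 1000 = -60.385 permil
(The approximation ε ≈ δ_A − δ_B would give -59.14 permil.)

-60.38 permil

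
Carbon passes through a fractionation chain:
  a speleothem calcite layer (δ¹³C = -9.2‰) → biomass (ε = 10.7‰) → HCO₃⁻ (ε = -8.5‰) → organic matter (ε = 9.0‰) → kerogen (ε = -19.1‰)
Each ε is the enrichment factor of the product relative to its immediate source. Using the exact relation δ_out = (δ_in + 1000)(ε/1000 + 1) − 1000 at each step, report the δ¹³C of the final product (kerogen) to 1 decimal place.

step 1: δ = (-9.20 + 1000)·(10.7/1000 + 1) − 1000 = 1.40‰
step 2: δ = (1.40 + 1000)·(-8.5/1000 + 1) − 1000 = -7.11‰
step 3: δ = (-7.11 + 1000)·(9.0/1000 + 1) − 1000 = 1.83‰
step 4: δ = (1.83 + 1000)·(-19.1/1000 + 1) − 1000 = -17.31‰

-17.3‰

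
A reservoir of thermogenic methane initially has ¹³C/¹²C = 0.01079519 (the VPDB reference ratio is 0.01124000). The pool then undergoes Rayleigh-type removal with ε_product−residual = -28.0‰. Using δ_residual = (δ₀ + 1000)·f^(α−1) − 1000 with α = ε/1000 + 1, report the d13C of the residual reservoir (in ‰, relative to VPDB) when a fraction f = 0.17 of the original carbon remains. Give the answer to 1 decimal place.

9.3‰

δ₀ = (0.01079519/0.01124000 − 1)×1000 = (0.960426 − 1)×1000 = -39.574‰
α − 1 = ε/1000 = -0.0280
f^(α−1) = 0.17^(-0.0280) = 1.050866
δ_res = (-39.574 + 1000) × 1.050866 − 1000 = 1009.279 − 1000 = 9.28‰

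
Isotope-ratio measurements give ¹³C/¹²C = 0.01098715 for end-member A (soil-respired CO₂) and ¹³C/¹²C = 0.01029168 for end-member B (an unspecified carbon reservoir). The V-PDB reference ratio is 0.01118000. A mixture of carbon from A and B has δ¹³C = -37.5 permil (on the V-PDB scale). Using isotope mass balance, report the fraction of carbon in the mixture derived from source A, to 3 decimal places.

δ_A = (0.01098715/0.01118000 − 1)×1000 = (0.982750 − 1)×1000 = -17.250 permil
δ_B = (0.01029168/0.01118000 − 1)×1000 = (0.920544 − 1)×1000 = -79.456 permil
f_A = (δ_mix − δ_B)/(δ_A − δ_B) = (-37.5 − (-79.456))/(-17.250 − (-79.456))
f_A = 41.956 / 62.207 = 0.6745

0.674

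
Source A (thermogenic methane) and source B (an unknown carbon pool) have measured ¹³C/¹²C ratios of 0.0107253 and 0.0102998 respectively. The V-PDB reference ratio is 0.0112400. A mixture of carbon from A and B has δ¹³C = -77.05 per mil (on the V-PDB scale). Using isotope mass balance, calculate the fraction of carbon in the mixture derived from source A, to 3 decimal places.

0.174

δ_A = (0.0107253/0.0112400 − 1)×1000 = (0.954208 − 1)×1000 = -45.792 per mil
δ_B = (0.0102998/0.0112400 − 1)×1000 = (0.916352 − 1)×1000 = -83.648 per mil
f_A = (δ_mix − δ_B)/(δ_A − δ_B) = (-77.05 − (-83.648))/(-45.792 − (-83.648))
f_A = 6.598 / 37.856 = 0.1743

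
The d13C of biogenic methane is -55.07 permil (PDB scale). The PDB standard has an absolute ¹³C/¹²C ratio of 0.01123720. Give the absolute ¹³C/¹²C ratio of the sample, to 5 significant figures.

R_sample = R_standard × (d13C/1000 + 1)
R_sample = 0.01123720 × (-55.07/1000 + 1) = 0.01123720 × 0.944930
R_sample = 0.0106184

0.010618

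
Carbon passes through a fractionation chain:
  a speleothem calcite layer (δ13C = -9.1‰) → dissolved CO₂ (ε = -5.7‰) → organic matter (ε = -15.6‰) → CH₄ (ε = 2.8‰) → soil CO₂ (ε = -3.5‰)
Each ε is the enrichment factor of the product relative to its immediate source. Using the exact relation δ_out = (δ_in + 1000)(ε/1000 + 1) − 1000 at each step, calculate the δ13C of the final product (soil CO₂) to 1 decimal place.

-30.8‰

step 1: δ = (-9.10 + 1000)·(-5.7/1000 + 1) − 1000 = -14.75‰
step 2: δ = (-14.75 + 1000)·(-15.6/1000 + 1) − 1000 = -30.12‰
step 3: δ = (-30.12 + 1000)·(2.8/1000 + 1) − 1000 = -27.40‰
step 4: δ = (-27.40 + 1000)·(-3.5/1000 + 1) − 1000 = -30.81‰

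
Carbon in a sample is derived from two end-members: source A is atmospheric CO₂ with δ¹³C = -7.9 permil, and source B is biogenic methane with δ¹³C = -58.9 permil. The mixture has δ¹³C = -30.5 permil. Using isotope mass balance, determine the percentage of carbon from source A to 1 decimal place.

δ_mix = f_A·δ_A + (1 − f_A)·δ_B  ⇒  f_A = (δ_mix − δ_B)/(δ_A − δ_B)
f_A = (-30.5 − (-58.9)) / (-7.9 − (-58.9))
f_A = 28.4 / 51.0 = 0.5569

55.7%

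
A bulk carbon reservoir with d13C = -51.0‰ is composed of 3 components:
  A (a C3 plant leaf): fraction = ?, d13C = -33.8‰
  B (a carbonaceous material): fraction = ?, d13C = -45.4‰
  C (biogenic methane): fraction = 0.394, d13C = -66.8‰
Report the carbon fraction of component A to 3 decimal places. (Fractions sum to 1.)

0.244

Let f_A and f_B be the unknown fractions; fractions sum to 1 so f_A + f_B = 0.606.
Mass balance: Σ fᵢ·δᵢ = δ_bulk ⇒ f_A·(-33.8) + f_B·(-45.4) = -51.0 − (-26.319) = -24.681
Substitute f_B = 0.606 − f_A:
f_A·(-33.8 − -45.4) = -24.681 − 0.606×(-45.4) = 2.832
f_A = 2.832 / 11.6 = 0.2441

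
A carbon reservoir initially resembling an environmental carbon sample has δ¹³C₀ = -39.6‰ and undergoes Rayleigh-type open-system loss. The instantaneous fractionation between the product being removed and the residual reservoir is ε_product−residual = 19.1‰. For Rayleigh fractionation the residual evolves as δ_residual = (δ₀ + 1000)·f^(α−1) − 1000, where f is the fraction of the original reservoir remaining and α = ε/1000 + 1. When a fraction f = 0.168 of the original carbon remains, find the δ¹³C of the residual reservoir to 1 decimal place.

-71.8‰

Rayleigh residual: δ_res = (δ₀ + 1000)·f^(α−1) − 1000
α = ε/1000 + 1 = 1.01910, so α − 1 = 0.01910
f^(α−1) = 0.168^(0.01910) = 0.966503
δ_res = (-39.6 + 1000) × 0.966503 − 1000 = 928.230 − 1000 = -71.77‰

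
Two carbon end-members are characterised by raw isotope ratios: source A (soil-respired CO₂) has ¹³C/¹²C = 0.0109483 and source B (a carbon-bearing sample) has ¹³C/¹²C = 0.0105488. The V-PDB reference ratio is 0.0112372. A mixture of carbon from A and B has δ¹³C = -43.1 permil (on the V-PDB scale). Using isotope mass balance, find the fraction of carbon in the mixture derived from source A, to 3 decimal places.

δ_A = (0.0109483/0.0112372 − 1)×1000 = (0.974291 − 1)×1000 = -25.709 permil
δ_B = (0.0105488/0.0112372 − 1)×1000 = (0.938739 − 1)×1000 = -61.261 permil
f_A = (δ_mix − δ_B)/(δ_A − δ_B) = (-43.1 − (-61.261))/(-25.709 − (-61.261))
f_A = 18.161 / 35.552 = 0.5108

0.511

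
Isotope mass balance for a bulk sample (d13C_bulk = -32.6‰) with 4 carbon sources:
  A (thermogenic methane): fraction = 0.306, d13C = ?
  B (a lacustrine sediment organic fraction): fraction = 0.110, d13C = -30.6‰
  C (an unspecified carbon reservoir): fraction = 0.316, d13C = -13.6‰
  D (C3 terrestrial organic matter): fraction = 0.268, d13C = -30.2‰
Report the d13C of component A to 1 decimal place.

-55.0‰

Isotope mass balance: δ_bulk = Σ fᵢ·δᵢ.
-32.6 = 0.306×δ_A + 0.110×(-30.6) + 0.316×(-13.6) + 0.268×(-30.2)
0.306·δ_A = -32.6 − (-15.757) = -16.843
δ_A = -16.843 / 0.306 = -55.04‰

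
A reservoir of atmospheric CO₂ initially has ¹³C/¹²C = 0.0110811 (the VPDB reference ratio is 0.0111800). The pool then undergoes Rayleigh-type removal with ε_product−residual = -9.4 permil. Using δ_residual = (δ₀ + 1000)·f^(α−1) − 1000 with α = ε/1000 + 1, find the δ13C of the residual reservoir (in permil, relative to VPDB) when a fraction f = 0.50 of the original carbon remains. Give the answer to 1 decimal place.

-2.4 permil

δ₀ = (0.0110811/0.0111800 − 1)×1000 = (0.991154 − 1)×1000 = -8.846 permil
α − 1 = ε/1000 = -0.0094
f^(α−1) = 0.50^(-0.0094) = 1.006537
δ_res = (-8.846 + 1000) × 1.006537 − 1000 = 997.633 − 1000 = -2.37 permil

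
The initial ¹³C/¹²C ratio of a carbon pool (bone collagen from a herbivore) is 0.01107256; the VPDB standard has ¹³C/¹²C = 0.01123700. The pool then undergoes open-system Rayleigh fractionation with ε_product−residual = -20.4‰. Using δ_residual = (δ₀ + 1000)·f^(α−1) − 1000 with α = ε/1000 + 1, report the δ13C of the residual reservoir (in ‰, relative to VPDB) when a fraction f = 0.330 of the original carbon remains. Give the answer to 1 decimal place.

7.9‰

δ₀ = (0.01107256/0.01123700 − 1)×1000 = (0.985366 − 1)×1000 = -14.634‰
α − 1 = ε/1000 = -0.0204
f^(α−1) = 0.330^(-0.0204) = 1.022874
δ_res = (-14.634 + 1000) × 1.022874 − 1000 = 1007.906 − 1000 = 7.91‰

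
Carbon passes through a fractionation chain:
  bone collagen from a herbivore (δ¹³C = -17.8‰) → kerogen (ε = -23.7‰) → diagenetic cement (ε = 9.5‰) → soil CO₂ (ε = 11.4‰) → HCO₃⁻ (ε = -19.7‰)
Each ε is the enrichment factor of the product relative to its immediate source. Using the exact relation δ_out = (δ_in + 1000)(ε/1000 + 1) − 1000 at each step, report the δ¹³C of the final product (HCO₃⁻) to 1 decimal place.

-40.2‰

step 1: δ = (-17.80 + 1000)·(-23.7/1000 + 1) − 1000 = -41.08‰
step 2: δ = (-41.08 + 1000)·(9.5/1000 + 1) − 1000 = -31.97‰
step 3: δ = (-31.97 + 1000)·(11.4/1000 + 1) − 1000 = -20.93‰
step 4: δ = (-20.93 + 1000)·(-19.7/1000 + 1) − 1000 = -40.22‰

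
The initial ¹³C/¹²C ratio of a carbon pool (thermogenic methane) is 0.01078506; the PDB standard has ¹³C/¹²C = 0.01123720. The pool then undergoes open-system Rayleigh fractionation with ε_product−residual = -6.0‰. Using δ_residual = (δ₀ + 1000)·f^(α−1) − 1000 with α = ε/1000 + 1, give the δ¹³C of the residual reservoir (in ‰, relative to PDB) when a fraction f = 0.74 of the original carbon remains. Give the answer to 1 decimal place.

δ₀ = (0.01078506/0.01123720 − 1)×1000 = (0.959764 − 1)×1000 = -40.236‰
α − 1 = ε/1000 = -0.0060
f^(α−1) = 0.74^(-0.0060) = 1.001808
δ_res = (-40.236 + 1000) × 1.001808 − 1000 = 961.500 − 1000 = -38.50‰

-38.5‰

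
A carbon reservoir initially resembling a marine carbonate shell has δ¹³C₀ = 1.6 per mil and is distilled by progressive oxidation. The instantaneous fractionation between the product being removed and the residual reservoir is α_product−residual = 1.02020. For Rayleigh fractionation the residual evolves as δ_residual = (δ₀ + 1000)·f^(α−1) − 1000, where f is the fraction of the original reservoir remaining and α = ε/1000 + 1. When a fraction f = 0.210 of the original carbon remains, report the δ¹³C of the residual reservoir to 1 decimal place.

Rayleigh residual: δ_res = (δ₀ + 1000)·f^(α−1) − 1000
α − 1 = 0.02020
f^(α−1) = 0.210^(0.02020) = 0.968967
δ_res = (1.6 + 1000) × 0.968967 − 1000 = 970.517 − 1000 = -29.48 per mil

-29.5 per mil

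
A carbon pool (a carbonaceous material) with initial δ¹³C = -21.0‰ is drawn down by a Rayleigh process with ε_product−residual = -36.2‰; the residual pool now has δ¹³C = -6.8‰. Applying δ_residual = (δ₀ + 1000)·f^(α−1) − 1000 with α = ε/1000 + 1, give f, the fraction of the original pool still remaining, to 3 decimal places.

α − 1 = ε/1000 = -0.0362
(δ_res + 1000)/(δ₀ + 1000) = (-6.8 + 1000)/(-21.0 + 1000) = 993.2/979.0 = 1.014505
f = 1.014505^(1/-0.0362) = exp(ln(1.014505)/-0.0362) = exp(0.01440/-0.0362)
f = exp(-0.3978) = 0.6718

0.672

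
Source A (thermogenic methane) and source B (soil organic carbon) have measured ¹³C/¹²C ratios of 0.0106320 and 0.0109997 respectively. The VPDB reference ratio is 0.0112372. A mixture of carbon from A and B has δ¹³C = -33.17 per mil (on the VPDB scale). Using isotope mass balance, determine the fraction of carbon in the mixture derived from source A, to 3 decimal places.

0.368

δ_A = (0.0106320/0.0112372 − 1)×1000 = (0.946143 − 1)×1000 = -53.857 per mil
δ_B = (0.0109997/0.0112372 − 1)×1000 = (0.978865 − 1)×1000 = -21.135 per mil
f_A = (δ_mix − δ_B)/(δ_A − δ_B) = (-33.17 − (-21.135))/(-53.857 − (-21.135))
f_A = -12.035 / -32.722 = 0.3678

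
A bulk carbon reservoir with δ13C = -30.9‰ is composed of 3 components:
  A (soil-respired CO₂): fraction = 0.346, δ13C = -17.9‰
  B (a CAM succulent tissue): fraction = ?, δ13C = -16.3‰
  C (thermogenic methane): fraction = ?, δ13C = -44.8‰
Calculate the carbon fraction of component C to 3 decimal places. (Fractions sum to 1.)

Let f_C and f_B be the unknown fractions; fractions sum to 1 so f_C + f_B = 0.654.
Mass balance: Σ fᵢ·δᵢ = δ_bulk ⇒ f_C·(-44.8) + f_B·(-16.3) = -30.9 − (-6.193) = -24.707
Substitute f_B = 0.654 − f_C:
f_C·(-44.8 − -16.3) = -24.707 − 0.654×(-16.3) = -14.046
f_C = -14.046 / -28.5 = 0.4929

0.493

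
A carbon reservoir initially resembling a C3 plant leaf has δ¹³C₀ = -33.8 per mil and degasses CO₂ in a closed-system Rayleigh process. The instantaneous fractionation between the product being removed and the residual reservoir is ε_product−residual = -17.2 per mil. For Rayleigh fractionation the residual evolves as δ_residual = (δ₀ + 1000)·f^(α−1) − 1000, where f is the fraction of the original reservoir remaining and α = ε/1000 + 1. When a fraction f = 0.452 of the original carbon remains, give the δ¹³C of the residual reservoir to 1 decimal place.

-20.5 per mil

Rayleigh residual: δ_res = (δ₀ + 1000)·f^(α−1) − 1000
α = ε/1000 + 1 = 0.98280, so α − 1 = -0.01720
f^(α−1) = 0.452^(-0.01720) = 1.013752
δ_res = (-33.8 + 1000) × 1.013752 − 1000 = 979.487 − 1000 = -20.51 per mil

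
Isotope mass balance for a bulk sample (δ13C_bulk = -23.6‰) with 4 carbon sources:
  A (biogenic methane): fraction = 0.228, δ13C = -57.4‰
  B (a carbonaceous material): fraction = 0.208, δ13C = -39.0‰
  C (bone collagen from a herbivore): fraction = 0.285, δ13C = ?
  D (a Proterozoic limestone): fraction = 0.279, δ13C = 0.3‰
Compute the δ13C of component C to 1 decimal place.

Isotope mass balance: δ_bulk = Σ fᵢ·δᵢ.
-23.6 = 0.228×(-57.4) + 0.208×(-39.0) + 0.285×δ_C + 0.279×(0.3)
0.285·δ_C = -23.6 − (-21.116) = -2.485
δ_C = -2.485 / 0.285 = -8.72‰

-8.7‰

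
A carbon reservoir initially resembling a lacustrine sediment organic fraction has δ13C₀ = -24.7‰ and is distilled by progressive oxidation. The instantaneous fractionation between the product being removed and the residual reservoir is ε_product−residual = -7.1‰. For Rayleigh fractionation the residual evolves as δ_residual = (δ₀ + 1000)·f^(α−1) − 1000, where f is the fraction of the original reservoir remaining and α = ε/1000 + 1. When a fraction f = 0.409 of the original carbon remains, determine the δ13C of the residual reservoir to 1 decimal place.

-18.5‰

Rayleigh residual: δ_res = (δ₀ + 1000)·f^(α−1) − 1000
α = ε/1000 + 1 = 0.99290, so α − 1 = -0.00710
f^(α−1) = 0.409^(-0.00710) = 1.006368
δ_res = (-24.7 + 1000) × 1.006368 − 1000 = 981.511 − 1000 = -18.49‰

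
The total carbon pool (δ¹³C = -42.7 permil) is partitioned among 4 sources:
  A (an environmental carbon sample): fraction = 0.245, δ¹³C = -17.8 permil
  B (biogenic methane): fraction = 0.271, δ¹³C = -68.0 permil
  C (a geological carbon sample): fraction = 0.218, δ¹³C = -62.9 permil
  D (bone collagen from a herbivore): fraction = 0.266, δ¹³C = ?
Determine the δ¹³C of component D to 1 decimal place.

Isotope mass balance: δ_bulk = Σ fᵢ·δᵢ.
-42.7 = 0.245×(-17.8) + 0.271×(-68.0) + 0.218×(-62.9) + 0.266×δ_D
0.266·δ_D = -42.7 − (-36.501) = -6.199
δ_D = -6.199 / 0.266 = -23.30 permil

-23.3 permil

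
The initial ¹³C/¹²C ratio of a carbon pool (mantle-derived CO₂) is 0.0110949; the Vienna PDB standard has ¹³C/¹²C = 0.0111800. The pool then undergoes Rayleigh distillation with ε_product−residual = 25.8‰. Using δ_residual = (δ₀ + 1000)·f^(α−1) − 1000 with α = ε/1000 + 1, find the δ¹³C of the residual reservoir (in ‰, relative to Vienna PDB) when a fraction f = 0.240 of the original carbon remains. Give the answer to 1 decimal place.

δ₀ = (0.0110949/0.0111800 − 1)×1000 = (0.992388 − 1)×1000 = -7.612‰
α − 1 = ε/1000 = 0.0258
f^(α−1) = 0.240^(0.0258) = 0.963850
δ_res = (-7.612 + 1000) × 0.963850 − 1000 = 956.513 − 1000 = -43.49‰

-43.5‰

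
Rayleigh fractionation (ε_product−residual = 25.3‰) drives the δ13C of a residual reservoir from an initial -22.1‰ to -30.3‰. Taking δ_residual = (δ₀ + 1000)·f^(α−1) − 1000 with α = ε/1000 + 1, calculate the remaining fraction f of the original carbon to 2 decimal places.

0.72

α − 1 = ε/1000 = 0.0253
(δ_res + 1000)/(δ₀ + 1000) = (-30.3 + 1000)/(-22.1 + 1000) = 969.7/977.9 = 0.991615
f = 0.991615^(1/0.0253) = exp(ln(0.991615)/0.0253) = exp(-0.00842/0.0253)
f = exp(-0.3328) = 0.7169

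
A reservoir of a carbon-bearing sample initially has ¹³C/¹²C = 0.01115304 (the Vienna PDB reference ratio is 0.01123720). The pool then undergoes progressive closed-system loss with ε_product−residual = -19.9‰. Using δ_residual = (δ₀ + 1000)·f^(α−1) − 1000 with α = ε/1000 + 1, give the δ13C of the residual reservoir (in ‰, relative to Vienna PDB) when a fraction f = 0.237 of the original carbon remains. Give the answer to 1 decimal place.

δ₀ = (0.01115304/0.01123720 − 1)×1000 = (0.992511 − 1)×1000 = -7.489‰
α − 1 = ε/1000 = -0.0199
f^(α−1) = 0.237^(-0.0199) = 1.029064
δ_res = (-7.489 + 1000) × 1.029064 − 1000 = 1021.357 − 1000 = 21.36‰

21.4‰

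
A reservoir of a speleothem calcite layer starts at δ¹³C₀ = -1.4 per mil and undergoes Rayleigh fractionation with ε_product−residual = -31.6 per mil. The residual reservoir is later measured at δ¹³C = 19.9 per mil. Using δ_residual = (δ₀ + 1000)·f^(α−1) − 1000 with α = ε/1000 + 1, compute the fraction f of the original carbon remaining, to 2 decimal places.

0.51

α − 1 = ε/1000 = -0.0316
(δ_res + 1000)/(δ₀ + 1000) = (19.9 + 1000)/(-1.4 + 1000) = 1019.9/998.6 = 1.021330
f = 1.021330^(1/-0.0316) = exp(ln(1.021330)/-0.0316) = exp(0.02111/-0.0316)
f = exp(-0.6679) = 0.5128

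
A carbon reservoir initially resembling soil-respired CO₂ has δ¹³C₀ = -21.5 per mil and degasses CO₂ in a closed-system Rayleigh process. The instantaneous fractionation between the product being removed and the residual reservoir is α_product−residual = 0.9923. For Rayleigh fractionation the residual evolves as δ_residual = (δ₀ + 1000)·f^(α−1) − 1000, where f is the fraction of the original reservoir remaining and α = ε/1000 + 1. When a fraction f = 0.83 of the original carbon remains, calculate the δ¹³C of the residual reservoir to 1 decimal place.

Rayleigh residual: δ_res = (δ₀ + 1000)·f^(α−1) − 1000
α − 1 = -0.00770
f^(α−1) = 0.83^(-0.00770) = 1.001436
δ_res = (-21.5 + 1000) × 1.001436 − 1000 = 979.905 − 1000 = -20.10 per mil

-20.1 per mil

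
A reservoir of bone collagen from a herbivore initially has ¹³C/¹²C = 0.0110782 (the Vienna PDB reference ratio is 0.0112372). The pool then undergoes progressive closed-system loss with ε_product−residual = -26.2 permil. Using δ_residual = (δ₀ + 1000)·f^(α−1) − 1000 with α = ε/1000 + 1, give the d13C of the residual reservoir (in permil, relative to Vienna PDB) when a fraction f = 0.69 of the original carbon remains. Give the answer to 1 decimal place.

δ₀ = (0.0110782/0.0112372 − 1)×1000 = (0.985851 − 1)×1000 = -14.149 permil
α − 1 = ε/1000 = -0.0262
f^(α−1) = 0.69^(-0.0262) = 1.009769
δ_res = (-14.149 + 1000) × 1.009769 − 1000 = 995.482 − 1000 = -4.52 permil

-4.5 permil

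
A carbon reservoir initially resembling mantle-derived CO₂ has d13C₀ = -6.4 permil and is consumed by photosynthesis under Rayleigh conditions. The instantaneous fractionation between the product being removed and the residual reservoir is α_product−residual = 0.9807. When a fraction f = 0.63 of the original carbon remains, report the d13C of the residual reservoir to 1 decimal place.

2.5 permil

Rayleigh residual: δ_res = (δ₀ + 1000)·f^(α−1) − 1000
α − 1 = -0.01930
f^(α−1) = 0.63^(-0.01930) = 1.008957
δ_res = (-6.4 + 1000) × 1.008957 − 1000 = 1002.500 − 1000 = 2.50 permil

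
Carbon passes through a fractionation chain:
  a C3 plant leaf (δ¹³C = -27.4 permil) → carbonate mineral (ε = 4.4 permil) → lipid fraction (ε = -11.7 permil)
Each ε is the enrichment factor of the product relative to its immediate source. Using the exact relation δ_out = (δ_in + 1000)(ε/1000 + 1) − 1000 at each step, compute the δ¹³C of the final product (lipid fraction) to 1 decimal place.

step 1: δ = (-27.40 + 1000)·(4.4/1000 + 1) − 1000 = -23.12 permil
step 2: δ = (-23.12 + 1000)·(-11.7/1000 + 1) − 1000 = -34.55 permil

-34.6 permil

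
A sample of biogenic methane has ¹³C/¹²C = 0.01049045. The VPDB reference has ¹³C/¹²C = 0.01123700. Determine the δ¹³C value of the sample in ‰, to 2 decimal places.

δ¹³C = (R_sample / R_standard − 1) × 1000
R_sample / R_standard = 0.01049045 / 0.01123700 = 0.933563
δ¹³C = (0.933563 − 1) × 1000 = -66.437‰

-66.44‰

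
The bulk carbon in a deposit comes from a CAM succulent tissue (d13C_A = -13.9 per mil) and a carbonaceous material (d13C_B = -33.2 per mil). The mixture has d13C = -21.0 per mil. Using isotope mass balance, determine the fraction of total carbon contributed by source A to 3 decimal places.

0.632

δ_mix = f_A·δ_A + (1 − f_A)·δ_B  ⇒  f_A = (δ_mix − δ_B)/(δ_A − δ_B)
f_A = (-21.0 − (-33.2)) / (-13.9 − (-33.2))
f_A = 12.2 / 19.3 = 0.6321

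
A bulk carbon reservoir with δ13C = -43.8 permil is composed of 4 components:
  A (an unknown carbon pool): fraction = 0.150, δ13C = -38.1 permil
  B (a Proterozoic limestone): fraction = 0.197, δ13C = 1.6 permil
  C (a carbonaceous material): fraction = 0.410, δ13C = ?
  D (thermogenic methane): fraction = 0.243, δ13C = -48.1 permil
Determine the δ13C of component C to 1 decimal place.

-65.2 permil

Isotope mass balance: δ_bulk = Σ fᵢ·δᵢ.
-43.8 = 0.150×(-38.1) + 0.197×(1.6) + 0.410×δ_C + 0.243×(-48.1)
0.410·δ_C = -43.8 − (-17.088) = -26.712
δ_C = -26.712 / 0.410 = -65.15 permil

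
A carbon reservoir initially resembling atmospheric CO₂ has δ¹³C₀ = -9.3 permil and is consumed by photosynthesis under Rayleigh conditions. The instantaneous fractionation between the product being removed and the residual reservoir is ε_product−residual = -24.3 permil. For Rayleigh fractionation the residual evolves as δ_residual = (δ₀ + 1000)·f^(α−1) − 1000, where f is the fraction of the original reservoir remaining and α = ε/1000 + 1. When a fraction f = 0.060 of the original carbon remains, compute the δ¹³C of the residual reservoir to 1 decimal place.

60.8 permil

Rayleigh residual: δ_res = (δ₀ + 1000)·f^(α−1) − 1000
α = ε/1000 + 1 = 0.97570, so α − 1 = -0.02430
f^(α−1) = 0.060^(-0.02430) = 1.070757
δ_res = (-9.3 + 1000) × 1.070757 − 1000 = 1060.799 − 1000 = 60.80 permil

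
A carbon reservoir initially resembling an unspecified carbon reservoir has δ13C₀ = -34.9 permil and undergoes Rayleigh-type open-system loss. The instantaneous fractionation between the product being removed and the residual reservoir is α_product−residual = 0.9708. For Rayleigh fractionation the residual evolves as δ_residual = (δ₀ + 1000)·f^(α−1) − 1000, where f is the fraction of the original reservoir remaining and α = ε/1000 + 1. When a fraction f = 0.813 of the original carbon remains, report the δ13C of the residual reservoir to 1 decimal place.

Rayleigh residual: δ_res = (δ₀ + 1000)·f^(α−1) − 1000
α − 1 = -0.02920
f^(α−1) = 0.813^(-0.02920) = 1.006063
δ_res = (-34.9 + 1000) × 1.006063 − 1000 = 970.952 − 1000 = -29.05 permil

-29.0 permil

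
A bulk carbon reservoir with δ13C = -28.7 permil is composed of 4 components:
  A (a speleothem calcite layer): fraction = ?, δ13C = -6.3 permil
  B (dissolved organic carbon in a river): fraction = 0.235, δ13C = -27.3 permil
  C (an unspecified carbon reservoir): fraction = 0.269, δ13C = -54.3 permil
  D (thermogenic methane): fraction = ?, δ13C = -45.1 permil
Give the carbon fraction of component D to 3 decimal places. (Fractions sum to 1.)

Let f_D and f_A be the unknown fractions; fractions sum to 1 so f_D + f_A = 0.496.
Mass balance: Σ fᵢ·δᵢ = δ_bulk ⇒ f_D·(-45.1) + f_A·(-6.3) = -28.7 − (-21.022) = -7.678
Substitute f_A = 0.496 − f_D:
f_D·(-45.1 − -6.3) = -7.678 − 0.496×(-6.3) = -4.553
f_D = -4.553 / -38.8 = 0.1173

0.117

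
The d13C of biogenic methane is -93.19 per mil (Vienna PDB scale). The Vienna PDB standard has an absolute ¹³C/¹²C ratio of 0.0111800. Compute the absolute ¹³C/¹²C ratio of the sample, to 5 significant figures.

0.010138

R_sample = R_standard × (d13C/1000 + 1)
R_sample = 0.0111800 × (-93.19/1000 + 1) = 0.0111800 × 0.906810
R_sample = 0.0101381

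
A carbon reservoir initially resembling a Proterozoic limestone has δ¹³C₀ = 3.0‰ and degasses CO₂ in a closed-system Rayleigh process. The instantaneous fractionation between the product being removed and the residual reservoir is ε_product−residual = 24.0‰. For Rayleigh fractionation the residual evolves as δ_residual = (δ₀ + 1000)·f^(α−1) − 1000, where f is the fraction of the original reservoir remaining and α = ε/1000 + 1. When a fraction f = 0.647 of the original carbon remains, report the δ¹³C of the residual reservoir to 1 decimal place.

Rayleigh residual: δ_res = (δ₀ + 1000)·f^(α−1) − 1000
α = ε/1000 + 1 = 1.02400, so α − 1 = 0.02400
f^(α−1) = 0.647^(0.02400) = 0.989605
δ_res = (3.0 + 1000) × 0.989605 − 1000 = 992.573 − 1000 = -7.43‰

-7.4‰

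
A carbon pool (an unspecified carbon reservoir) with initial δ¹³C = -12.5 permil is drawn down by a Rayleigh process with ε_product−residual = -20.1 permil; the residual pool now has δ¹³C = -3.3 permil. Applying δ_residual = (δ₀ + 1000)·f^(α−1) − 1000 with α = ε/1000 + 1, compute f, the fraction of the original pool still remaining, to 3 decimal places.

0.630

α − 1 = ε/1000 = -0.0201
(δ_res + 1000)/(δ₀ + 1000) = (-3.3 + 1000)/(-12.5 + 1000) = 996.7/987.5 = 1.009316
f = 1.009316^(1/-0.0201) = exp(ln(1.009316)/-0.0201) = exp(0.00927/-0.0201)
f = exp(-0.4614) = 0.6304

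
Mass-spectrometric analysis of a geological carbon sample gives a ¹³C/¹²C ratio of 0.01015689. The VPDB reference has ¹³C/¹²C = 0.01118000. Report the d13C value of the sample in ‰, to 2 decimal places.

d13C = (R_sample / R_standard − 1) × 1000
R_sample / R_standard = 0.01015689 / 0.01118000 = 0.908487
d13C = (0.908487 − 1) × 1000 = -91.513‰

-91.51‰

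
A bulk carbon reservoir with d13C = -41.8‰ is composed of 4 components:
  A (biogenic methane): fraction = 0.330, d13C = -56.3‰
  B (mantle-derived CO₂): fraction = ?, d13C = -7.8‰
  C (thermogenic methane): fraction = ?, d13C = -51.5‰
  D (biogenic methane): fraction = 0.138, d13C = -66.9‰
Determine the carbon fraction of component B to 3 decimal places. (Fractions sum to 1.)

Let f_B and f_C be the unknown fractions; fractions sum to 1 so f_B + f_C = 0.532.
Mass balance: Σ fᵢ·δᵢ = δ_bulk ⇒ f_B·(-7.8) + f_C·(-51.5) = -41.8 − (-27.811) = -13.989
Substitute f_C = 0.532 − f_B:
f_B·(-7.8 − -51.5) = -13.989 − 0.532×(-51.5) = 13.409
f_B = 13.409 / 43.7 = 0.3068

0.307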